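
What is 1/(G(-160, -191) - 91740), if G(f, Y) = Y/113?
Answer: -113/10366811 ≈ -1.0900e-5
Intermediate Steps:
G(f, Y) = Y/113 (G(f, Y) = Y*(1/113) = Y/113)
1/(G(-160, -191) - 91740) = 1/((1/113)*(-191) - 91740) = 1/(-191/113 - 91740) = 1/(-10366811/113) = -113/10366811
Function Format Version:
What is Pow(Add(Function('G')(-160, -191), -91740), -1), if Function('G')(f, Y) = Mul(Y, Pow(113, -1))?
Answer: Rational(-113, 10366811) ≈ -1.0900e-5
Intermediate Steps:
Function('G')(f, Y) = Mul(Rational(1, 113), Y) (Function('G')(f, Y) = Mul(Y, Rational(1, 113)) = Mul(Rational(1, 113), Y))
Pow(Add(Function('G')(-160, -191), -91740), -1) = Pow(Add(Mul(Rational(1, 113), -191), -91740), -1) = Pow(Add(Rational(-191, 113), -91740), -1) = Pow(Rational(-10366811, 113), -1) = Rational(-113, 10366811)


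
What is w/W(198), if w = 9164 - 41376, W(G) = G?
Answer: -16106/99 ≈ -162.69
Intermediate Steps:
w = -32212
w/W(198) = -32212/198 = -32212*1/198 = -16106/99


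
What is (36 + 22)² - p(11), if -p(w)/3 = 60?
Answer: 3544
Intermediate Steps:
p(w) = -180 (p(w) = -3*60 = -180)
(36 + 22)² - p(11) = (36 + 22)² - 1*(-180) = 58² + 180 = 3364 + 180 = 3544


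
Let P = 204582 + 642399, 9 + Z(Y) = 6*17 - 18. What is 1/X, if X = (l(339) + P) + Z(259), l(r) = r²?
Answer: 1/961977 ≈ 1.0395e-6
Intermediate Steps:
Z(Y) = 75 (Z(Y) = -9 + (6*17 - 18) = -9 + (102 - 18) = -9 + 84 = 75)
P = 846981
X = 961977 (X = (339² + 846981) + 75 = (114921 + 846981) + 75 = 961902 + 75 = 961977)
1/X = 1/961977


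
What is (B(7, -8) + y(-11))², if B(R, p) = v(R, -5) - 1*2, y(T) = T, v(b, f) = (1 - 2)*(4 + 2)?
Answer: 361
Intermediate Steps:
v(b, f) = -6 (v(b, f) = -1*6 = -6)
B(R, p) = -8 (B(R, p) = -6 - 1*2 = -6 - 2 = -8)
(B(7, -8) + y(-11))² = (-8 - 11)² = (-19)² = 361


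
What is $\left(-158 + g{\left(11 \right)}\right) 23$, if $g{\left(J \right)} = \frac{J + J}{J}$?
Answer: $-3588$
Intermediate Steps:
$g{\left(J \right)} = 2$ ($g{\left(J \right)} = \frac{2 J}{J} = 2$)
$\left(-158 + g{\left(11 \right)}\right) 23 = \left(-158 + 2\right) 23 = \left(-156\right) 23 = -3588$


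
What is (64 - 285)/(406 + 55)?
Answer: -221/461 ≈ -0.47939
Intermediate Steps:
(64 - 285)/(406 + 55) = -221/461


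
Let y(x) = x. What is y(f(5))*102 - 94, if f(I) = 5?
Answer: 416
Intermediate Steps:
y(f(5))*102 - 94 = 5*102 - 94 = 510 - 94 = 416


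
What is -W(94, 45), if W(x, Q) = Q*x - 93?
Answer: -4137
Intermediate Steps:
W(x, Q) = -93 + Q*x
-W(94, 45) = -(-93 + 45*94) = -(-93 + 4230) = -1*4137 = -4137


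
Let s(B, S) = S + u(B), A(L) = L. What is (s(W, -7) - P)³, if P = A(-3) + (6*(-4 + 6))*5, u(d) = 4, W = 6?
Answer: -216000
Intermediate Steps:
s(B, S) = 4 + S (s(B, S) = S + 4 = 4 + S)
P = 57 (P = -3 + (6*(-4 + 6))*5 = -3 + (6*2)*5 = -3 + 12*5 = -3 + 60 = 57)
(s(W, -7) - P)³ = ((4 - 7) - 1*57)³ = (-3 - 57)³ = (-60)³ = -216000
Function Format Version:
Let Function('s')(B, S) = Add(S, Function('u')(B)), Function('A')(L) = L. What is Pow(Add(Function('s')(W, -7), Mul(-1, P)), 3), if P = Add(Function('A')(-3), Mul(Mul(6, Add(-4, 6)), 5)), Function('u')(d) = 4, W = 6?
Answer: -216000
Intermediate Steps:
Function('s')(B, S) = Add(4, S) (Function('s')(B, S) = Add(S, 4) = Add(4, S))
P = 57 (P = Add(-3, Mul(Mul(6, Add(-4, 6)), 5)) = Add(-3, Mul(Mul(6, 2), 5)) = Add(-3, Mul(12, 5)) = Add(-3, 60) = 57)
Pow(Add(Function('s')(W, -7), Mul(-1, P)), 3) = Pow(Add(Add(4, -7), Mul(-1, 57)), 3) = Pow(Add(-3, -57), 3) = Pow(-60, 3) = -216000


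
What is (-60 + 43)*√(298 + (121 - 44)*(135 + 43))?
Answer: -102*√389 ≈ -2011.8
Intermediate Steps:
(-60 + 43)*√(298 + (121 - 44)*(135 + 43)) = -17*√(298 + 77*178) = -17*√(298 + 13706) = -102*√389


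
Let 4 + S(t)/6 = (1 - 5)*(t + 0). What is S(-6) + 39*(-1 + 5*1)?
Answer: 276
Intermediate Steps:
S(t) = -24 - 24*t (S(t) = -24 + 6*((1 - 5)*(t + 0)) = -24 + 6*(-4*t) = -24 - 24*t)
S(-6) + 39*(-1 + 5*1) = (-24 - 24*(-6)) + 39*(-1 + 5*1) = (-24 + 144) + 39*(-1 + 5) = 120 + 39*4 = 120 + 156 = 276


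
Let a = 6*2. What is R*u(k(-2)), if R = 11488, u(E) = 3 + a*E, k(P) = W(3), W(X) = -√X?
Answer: 34464 - 137856*√3 ≈ -2.0431e+5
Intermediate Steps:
a = 12
k(P) = -√3
u(E) = 3 + 12*E
R*u(k(-2)) = 11488*(3 + 12*(-√3)) = 11488*(3 - 12*√3) = 34464 - 137856*√3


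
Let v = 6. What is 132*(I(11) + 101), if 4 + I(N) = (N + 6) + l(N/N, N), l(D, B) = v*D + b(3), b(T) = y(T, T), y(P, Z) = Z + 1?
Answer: 16368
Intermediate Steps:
y(P, Z) = 1 + Z
b(T) = 1 + T
l(D, B) = 4 + 6*D (l(D, B) = 6*D + (1 + 3) = 6*D + 4 = 4 + 6*D)
I(N) = 12 + N (I(N) = -4 + ((N + 6) + (4 + 6*(N/N))) = -4 + ((6 + N) + (4 + 6*1)) = -4 + ((6 + N) + (4 + 6)) = -4 + ((6 + N) + 10) = -4 + (16 + N) = 12 + N)
132*(I(11) + 101) = 132*((12 + 11) + 101) = 132*(23 + 101) = 132*124 = 16368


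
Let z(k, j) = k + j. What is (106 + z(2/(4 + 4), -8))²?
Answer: 154449/16 ≈ 9653.1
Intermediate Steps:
z(k, j) = j + k
(106 + z(2/(4 + 4), -8))² = (106 + (-8 + 2/(4 + 4)))² = (106 + (-8 + 2/8))² = (106 + (-8 + 2*(⅛)))² = (106 + (-8 + ¼))² = (106 - 31/4)² = (393/4)² = 154449/16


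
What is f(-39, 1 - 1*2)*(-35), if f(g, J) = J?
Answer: 35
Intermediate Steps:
f(-39, 1 - 1*2)*(-35) = (1 - 1*2)*(-35) = (1 - 2)*(-35) = -1*(-35) = 35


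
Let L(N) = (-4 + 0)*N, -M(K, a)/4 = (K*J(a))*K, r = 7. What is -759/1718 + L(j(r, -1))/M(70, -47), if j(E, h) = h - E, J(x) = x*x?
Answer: -2053876411/4648950950 ≈ -0.44179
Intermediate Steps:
J(x) = x²
M(K, a) = -4*K²*a² (M(K, a) = -4*K*a²*K = -4*K²*a²)
L(N) = -4*N
-759/1718 + L(j(r, -1))/M(70, -47) = -759/1718 + (-4*(-1 - 1*7))/((-4*70²*(-47)²)) = -759*1/1718 + (-4*(-1 - 7))/((-4*4900*2209)) = -759/1718 - 4*(-8)/(-43296400) = -759/1718 + 32*(-1/43296400) = -759/1718 - 2/2706025 = -2053876411/4648950950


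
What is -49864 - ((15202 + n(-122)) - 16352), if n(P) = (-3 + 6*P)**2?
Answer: -588939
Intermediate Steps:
-49864 - ((15202 + n(-122)) - 16352) = -49864 - ((15202 + 9*(-1 + 2*(-122))**2) - 16352) = -49864 - ((15202 + 9*(-1 - 244)**2) - 16352) = -49864 - ((15202 + 9*(-245)**2) - 16352) = -49864 - ((15202 + 9*60025) - 16352) = -49864 - ((15202 + 540225) - 16352) = -49864 - (555427 - 16352) = -49864 - 1*539075 = -49864 - 539075 = -588939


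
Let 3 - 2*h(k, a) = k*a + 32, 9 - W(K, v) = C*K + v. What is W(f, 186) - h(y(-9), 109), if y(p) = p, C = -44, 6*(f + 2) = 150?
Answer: 359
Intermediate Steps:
f = 23 (f = -2 + (⅙)*150 = -2 + 25 = 23)
W(K, v) = 9 - v + 44*K (W(K, v) = 9 - (-44*K + v) = 9 - (v - 44*K) = 9 + (-v + 44*K) = 9 - v + 44*K)
h(k, a) = -29/2 - a*k/2 (h(k, a) = 3/2 - (k*a + 32)/2 = 3/2 - (a*k + 32)/2 = 3/2 - (32 + a*k)/2 = 3/2 + (-16 - a*k/2) = -29/2 - a*k/2)
W(f, 186) - h(y(-9), 109) = (9 - 1*186 + 44*23) - (-29/2 - ½*109*(-9)) = (9 - 186 + 1012) - (-29/2 + 981/2) = 835 - 1*476 = 835 - 476 = 359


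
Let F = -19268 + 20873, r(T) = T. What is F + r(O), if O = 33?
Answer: 1638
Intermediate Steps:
F = 1605
F + r(O) = 1605 + 33 = 1638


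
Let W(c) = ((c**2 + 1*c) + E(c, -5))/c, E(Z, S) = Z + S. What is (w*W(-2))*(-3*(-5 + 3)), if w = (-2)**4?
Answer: 240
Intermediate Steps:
E(Z, S) = S + Z
w = 16
W(c) = (-5 + c**2 + 2*c)/c (W(c) = ((c**2 + 1*c) + (-5 + c))/c = ((c**2 + c) + (-5 + c))/c = ((c + c**2) + (-5 + c))/c = (-5 + c**2 + 2*c)/c)
(w*W(-2))*(-3*(-5 + 3)) = (16*(2 - 2 - 5/(-2)))*(-3*(-5 + 3)) = (16*(2 - 2 - 5*(-1/2)))*(-3*(-2)) = (16*(2 - 2 + 5/2))*6 = (16*(5/2))*6 = 40*6 = 240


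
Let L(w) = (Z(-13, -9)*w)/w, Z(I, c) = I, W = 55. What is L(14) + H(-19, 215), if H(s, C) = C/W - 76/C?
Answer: -22336/2365 ≈ -9.4444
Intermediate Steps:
H(s, C) = -76/C + C/55 (H(s, C) = C/55 - 76/C = -76/C + C/55)
L(w) = -13 (L(w) = (-13*w)/w = -13)
L(14) + H(-19, 215) = -13 + (-76/215 + (1/55)*215) = -13 + (-76*1/215 + 43/11) = -13 + (-76/215 + 43/11) = -13 + 8409/2365 = -22336/2365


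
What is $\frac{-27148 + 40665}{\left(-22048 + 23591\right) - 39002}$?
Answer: $- \frac{13517}{37459} \approx -0.36085$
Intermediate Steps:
$\frac{-27148 + 40665}{\left(-22048 + 23591\right) - 39002} = \frac{13517}{1543 - 39002} = \frac{13517}{-37459} = 13517 \left(- \frac{1}{37459}\right) = - \frac{13517}{37459}$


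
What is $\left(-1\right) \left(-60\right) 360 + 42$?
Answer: $21642$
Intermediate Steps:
$\left(-1\right) \left(-60\right) 360 + 42 = 60 \cdot 360 + 42 = 21600 + 42 = 21642$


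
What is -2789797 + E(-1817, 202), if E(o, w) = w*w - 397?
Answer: -2749390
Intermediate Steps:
E(o, w) = -397 + w**2 (E(o, w) = w**2 - 397 = -397 + w**2)
-2789797 + E(-1817, 202) = -2789797 + (-397 + 202**2) = -2789797 + (-397 + 40804) = -2789797 + 40407 = -2749390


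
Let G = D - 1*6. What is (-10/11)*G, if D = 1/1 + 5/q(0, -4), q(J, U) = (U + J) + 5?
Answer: 0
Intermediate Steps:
q(J, U) = 5 + J + U (q(J, U) = (J + U) + 5 = 5 + J + U)
D = 6 (D = 1/1 + 5/(5 + 0 - 4) = 1*1 + 5/1 = 1 + 5*1 = 1 + 5 = 6)
G = 0 (G = 6 - 1*6 = 6 - 6 = 0)
(-10/11)*G = -10/11*0 = 0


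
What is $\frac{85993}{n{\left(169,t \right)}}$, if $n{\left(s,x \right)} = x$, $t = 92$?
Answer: $\frac{85993}{92} \approx 934.71$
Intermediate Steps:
$\frac{85993}{n{\left(169,t \right)}} = \frac{85993}{92}$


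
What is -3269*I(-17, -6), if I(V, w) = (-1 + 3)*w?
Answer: 39228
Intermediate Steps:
I(V, w) = 2*w
-3269*I(-17, -6) = -6538*(-6) = -3269*(-12) = 39228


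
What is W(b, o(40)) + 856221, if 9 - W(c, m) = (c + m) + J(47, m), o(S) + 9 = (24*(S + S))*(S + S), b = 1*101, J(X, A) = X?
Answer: 702491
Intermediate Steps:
b = 101
o(S) = -9 + 96*S² (o(S) = -9 + (24*(S + S))*(S + S) = -9 + (24*(2*S))*(2*S) = -9 + (48*S)*(2*S) = -9 + 96*S²)
W(c, m) = -38 - c - m (W(c, m) = 9 - ((c + m) + 47) = 9 - (47 + c + m) = 9 + (-47 - c - m) = -38 - c - m)
W(b, o(40)) + 856221 = (-38 - 1*101 - (-9 + 96*40²)) + 856221 = (-38 - 101 - (-9 + 96*1600)) + 856221 = (-38 - 101 - (-9 + 153600)) + 856221 = (-38 - 101 - 1*153591) + 856221 = (-38 - 101 - 153591) + 856221 = -153730 + 856221 = 702491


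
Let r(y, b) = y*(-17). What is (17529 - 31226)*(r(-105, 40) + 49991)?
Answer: -709175872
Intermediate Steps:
r(y, b) = -17*y
(17529 - 31226)*(r(-105, 40) + 49991) = (17529 - 31226)*(-17*(-105) + 49991) = -13697*(1785 + 49991) = -13697*51776 = -709175872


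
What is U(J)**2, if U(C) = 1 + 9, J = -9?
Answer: 100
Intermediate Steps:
U(C) = 10
U(J)**2 = 10**2 = 100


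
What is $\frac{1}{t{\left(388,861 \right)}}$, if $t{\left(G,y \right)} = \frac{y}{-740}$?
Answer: $- \frac{740}{861} \approx -0.85947$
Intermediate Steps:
$t{\left(G,y \right)} = - \frac{y}{740}$ ($t{\left(G,y \right)} = y \left(- \frac{1}{740}\right) = - \frac{y}{740}$)
$\frac{1}{t{\left(388,861 \right)}} = \frac{1}{\left(- \frac{1}{740}\right) 861} = \frac{1}{- \frac{861}{740}} = - \frac{740}{861}$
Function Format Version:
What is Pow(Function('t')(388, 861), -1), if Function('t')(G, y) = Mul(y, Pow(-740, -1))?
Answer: Rational(-740, 861) ≈ -0.85947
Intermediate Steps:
Function('t')(G, y) = Mul(Rational(-1, 740), y) (Function('t')(G, y) = Mul(y, Rational(-1, 740)) = Mul(Rational(-1, 740), y))
Pow(Function('t')(388, 861), -1) = Pow(Mul(Rational(-1, 740), 861), -1) = Pow(Rational(-861, 740), -1) = Rational(-740, 861)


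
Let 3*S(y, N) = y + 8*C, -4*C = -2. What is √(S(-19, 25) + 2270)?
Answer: √2265 ≈ 47.592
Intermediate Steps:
C = ½ (C = -¼*(-2) = ½ ≈ 0.50000)
S(y, N) = 4/3 + y/3 (S(y, N) = (y + 8*(½))/3 = (y + 4)/3 = (4 + y)/3 = 4/3 + y/3)
√(S(-19, 25) + 2270) = √((4/3 + (⅓)*(-19)) + 2270) = √((4/3 - 19/3) + 2270) = √(-5 + 2270) = √2265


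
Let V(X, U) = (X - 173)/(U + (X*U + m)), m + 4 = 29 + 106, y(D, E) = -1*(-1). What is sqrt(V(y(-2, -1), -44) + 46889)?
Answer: sqrt(46885) ≈ 216.53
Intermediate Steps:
y(D, E) = 1
m = 131 (m = -4 + (29 + 106) = -4 + 135 = 131)
V(X, U) = (-173 + X)/(131 + U + U*X) (V(X, U) = (X - 173)/(U + (X*U + 131)) = (-173 + X)/(U + (U*X + 131)) = (-173 + X)/(U + (131 + U*X)) = (-173 + X)/(131 + U + U*X))
sqrt(V(y(-2, -1), -44) + 46889) = sqrt((-173 + 1)/(131 - 44 - 44*1) + 46889) = sqrt(-172/(131 - 44 - 44) + 46889) = sqrt(-172/43 + 46889) = sqrt((1/43)*(-172) + 46889) = sqrt(-4 + 46889) = sqrt(46885)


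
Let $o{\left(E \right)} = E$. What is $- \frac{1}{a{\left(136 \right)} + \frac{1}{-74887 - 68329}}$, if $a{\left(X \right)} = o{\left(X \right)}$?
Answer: $- \frac{143216}{19477375} \approx -0.0073529$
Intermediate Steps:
$a{\left(X \right)} = X$
$- \frac{1}{a{\left(136 \right)} + \frac{1}{-74887 - 68329}} = - \frac{1}{136 + \frac{1}{-74887 - 68329}} = - \frac{1}{136 + \frac{1}{-143216}} = - \frac{1}{136 - \frac{1}{143216}} = - \frac{1}{\frac{19477375}{143216}} = \left(-1\right) \frac{143216}{19477375} = - \frac{143216}{19477375}$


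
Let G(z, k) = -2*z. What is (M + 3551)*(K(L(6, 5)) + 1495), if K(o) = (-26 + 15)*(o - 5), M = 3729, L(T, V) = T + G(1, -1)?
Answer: 10963680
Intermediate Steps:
L(T, V) = -2 + T (L(T, V) = T - 2*1 = T - 2 = -2 + T)
K(o) = 55 - 11*o (K(o) = -11*(-5 + o) = 55 - 11*o)
(M + 3551)*(K(L(6, 5)) + 1495) = (3729 + 3551)*((55 - 11*(-2 + 6)) + 1495) = 7280*((55 - 11*4) + 1495) = 7280*((55 - 44) + 1495) = 7280*(11 + 1495) = 7280*1506 = 10963680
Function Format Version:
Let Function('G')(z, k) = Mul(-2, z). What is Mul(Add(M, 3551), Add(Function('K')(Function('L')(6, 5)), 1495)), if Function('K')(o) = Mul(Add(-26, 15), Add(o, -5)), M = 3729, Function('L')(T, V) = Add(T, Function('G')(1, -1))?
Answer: 10963680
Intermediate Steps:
Function('L')(T, V) = Add(-2, T) (Function('L')(T, V) = Add(T, Mul(-2, 1)) = Add(T, -2) = Add(-2, T))
Function('K')(o) = Add(55, Mul(-11, o)) (Function('K')(o) = Mul(-11, Add(-5, o)) = Add(55, Mul(-11, o)))
Mul(Add(M, 3551), Add(Function('K')(Function('L')(6, 5)), 1495)) = Mul(Add(3729, 3551), Add(Add(55, Mul(-11, Add(-2, 6))), 1495)) = Mul(7280, Add(Add(55, Mul(-11, 4)), 1495)) = Mul(7280, Add(Add(55, -44), 1495)) = Mul(7280, Add(11, 1495)) = Mul(7280, 1506) = 10963680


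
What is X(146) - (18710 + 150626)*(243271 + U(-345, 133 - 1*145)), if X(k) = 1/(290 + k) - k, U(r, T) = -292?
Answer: -17939260151239/436 ≈ -4.1145e+10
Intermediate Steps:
X(146) - (18710 + 150626)*(243271 + U(-345, 133 - 1*145)) = (1 - 1*146**2 - 290*146)/(290 + 146) - (18710 + 150626)*(243271 - 292) = (1 - 1*21316 - 42340)/436 - 169336*242979 = (1 - 21316 - 42340)/436 - 1*41145091944 = (1/436)*(-63655) - 41145091944 = -63655/436 - 41145091944 = -17939260151239/436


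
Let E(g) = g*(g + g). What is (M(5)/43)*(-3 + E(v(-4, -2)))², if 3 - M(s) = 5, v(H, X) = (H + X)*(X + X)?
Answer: -2640402/43 ≈ -61405.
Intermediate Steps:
v(H, X) = 2*X*(H + X) (v(H, X) = (H + X)*(2*X) = 2*X*(H + X))
M(s) = -2 (M(s) = 3 - 1*5 = 3 - 5 = -2)
E(g) = 2*g² (E(g) = g*(2*g) = 2*g²)
(M(5)/43)*(-3 + E(v(-4, -2)))² = (-2/43)*(-3 + 2*(2*(-2)*(-4 - 2))²)² = ((1/43)*(-2))*(-3 + 2*(2*(-2)*(-6))²)² = -2*(-3 + 2*24²)²/43 = -2*(-3 + 2*576)²/43 = -2*(-3 + 1152)²/43 = -2/43*1149² = -2/43*1320201 = -2640402/43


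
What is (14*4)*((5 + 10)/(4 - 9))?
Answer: -168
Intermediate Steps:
(14*4)*((5 + 10)/(4 - 9)) = 56*(15/(-5)) = 56*(15*(-1/5)) = 56*(-3) = -168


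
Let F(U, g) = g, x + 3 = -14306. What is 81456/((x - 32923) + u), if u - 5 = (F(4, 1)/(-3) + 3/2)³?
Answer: -17594496/10200689 ≈ -1.7248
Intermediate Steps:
x = -14309 (x = -3 - 14306 = -14309)
u = 1423/216 (u = 5 + (1/(-3) + 3/2)³ = 5 + (1*(-⅓) + 3*(½))³ = 5 + (-⅓ + 3/2)³ = 5 + (7/6)³ = 5 + 343/216 = 1423/216 ≈ 6.5880)
81456/((x - 32923) + u) = 81456/((-14309 - 32923) + 1423/216) = 81456/(-47232 + 1423/216) = 81456/(-10200689/216) = 81456*(-216/10200689) = -17594496/10200689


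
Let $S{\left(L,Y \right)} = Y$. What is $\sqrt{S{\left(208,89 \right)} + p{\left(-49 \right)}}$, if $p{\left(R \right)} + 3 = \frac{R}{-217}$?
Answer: $\frac{9 \sqrt{1023}}{31} \approx 9.2858$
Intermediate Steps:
$p{\left(R \right)} = -3 - \frac{R}{217}$ ($p{\left(R \right)} = -3 + \frac{R}{-217} = -3 + R \left(- \frac{1}{217}\right) = -3 - \frac{R}{217}$)
$\sqrt{S{\left(208,89 \right)} + p{\left(-49 \right)}} = \sqrt{89 - \frac{86}{31}} = \sqrt{\frac{2673}{31}} = \frac{9 \sqrt{1023}}{31}$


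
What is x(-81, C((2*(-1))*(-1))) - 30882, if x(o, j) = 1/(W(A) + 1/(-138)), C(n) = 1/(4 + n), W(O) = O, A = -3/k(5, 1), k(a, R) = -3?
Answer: -4230696/137 ≈ -30881.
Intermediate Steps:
A = 1 (A = -3/(-3) = -3*(-⅓) = 1)
x(o, j) = 138/137 (x(o, j) = 1/(1 + 1/(-138)) = 1/(1 - 1/138) = 1/(137/138) = 138/137)
x(-81, C((2*(-1))*(-1))) - 30882 = 138/137 - 30882 = -4230696/137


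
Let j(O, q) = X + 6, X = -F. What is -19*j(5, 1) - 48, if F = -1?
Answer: -181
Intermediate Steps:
X = 1 (X = -1*(-1) = 1)
j(O, q) = 7 (j(O, q) = 1 + 6 = 7)
-19*j(5, 1) - 48 = -19*7 - 48 = -133 - 48 = -181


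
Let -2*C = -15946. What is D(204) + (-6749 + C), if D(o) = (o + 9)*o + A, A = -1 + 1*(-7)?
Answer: 44668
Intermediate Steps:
C = 7973 (C = -½*(-15946) = 7973)
A = -8 (A = -1 - 7 = -8)
D(o) = -8 + o*(9 + o) (D(o) = (o + 9)*o - 8 = (9 + o)*o - 8 = o*(9 + o) - 8 = -8 + o*(9 + o))
D(204) + (-6749 + C) = (-8 + 204² + 9*204) + (-6749 + 7973) = (-8 + 41616 + 1836) + 1224 = 43444 + 1224 = 44668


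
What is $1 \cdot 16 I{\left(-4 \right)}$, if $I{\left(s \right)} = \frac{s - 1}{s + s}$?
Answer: $10$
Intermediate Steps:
$I{\left(s \right)} = \frac{-1 + s}{2 s}$
$1 \cdot 16 I{\left(-4 \right)} = 1 \cdot 16 \frac{-1 - 4}{2 \left(-4\right)} = 16 \cdot \frac{1}{2} \left(- \frac{1}{4}\right) \left(-5\right) = 16 \cdot \frac{5}{8} = 10$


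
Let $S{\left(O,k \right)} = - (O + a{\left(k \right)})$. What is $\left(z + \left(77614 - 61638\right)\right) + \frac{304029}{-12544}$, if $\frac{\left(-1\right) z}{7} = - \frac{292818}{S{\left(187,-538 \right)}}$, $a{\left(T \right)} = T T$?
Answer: $\frac{57929137087421}{3633131264} \approx 15945.0$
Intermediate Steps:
$a{\left(T \right)} = T^{2}$
$S{\left(O,k \right)} = - O - k^{2}$ ($S{\left(O,k \right)} = - (O + k^{2}) = - O - k^{2}$)
$z = - \frac{2049726}{289631}$ ($z = - 7 \left(- \frac{292818}{\left(-1\right) 187 - \left(-538\right)^{2}}\right) = - 7 \left(- \frac{292818}{-187 - 289444}\right) = - 7 \left(- \frac{292818}{-289631}\right) = - 7 \left(\left(-292818\right) \left(- \frac{1}{289631}\right)\right) = \left(-7\right) \frac{292818}{289631} = - \frac{2049726}{289631} \approx -7.077$)
$\left(z + \left(77614 - 61638\right)\right) + \frac{304029}{-12544} = \left(- \frac{2049726}{289631} + \left(77614 - 61638\right)\right) + \frac{304029}{-12544} = \left(- \frac{2049726}{289631} + \left(77614 - 61638\right)\right) + 304029 \left(- \frac{1}{12544}\right) = \left(- \frac{2049726}{289631} + 15976\right) - \frac{304029}{12544} = \frac{4625095130}{289631} - \frac{304029}{12544} = \frac{57929137087421}{3633131264}$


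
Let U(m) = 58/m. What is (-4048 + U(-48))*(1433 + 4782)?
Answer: -603979915/24 ≈ -2.5166e+7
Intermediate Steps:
(-4048 + U(-48))*(1433 + 4782) = (-4048 + 58/(-48))*(1433 + 4782) = (-4048 + 58*(-1/48))*6215 = (-4048 - 29/24)*6215 = -97181/24*6215 = -603979915/24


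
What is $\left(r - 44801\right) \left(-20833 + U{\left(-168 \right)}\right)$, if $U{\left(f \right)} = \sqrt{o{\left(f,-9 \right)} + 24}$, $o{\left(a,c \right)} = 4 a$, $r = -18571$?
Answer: $1320228876 - 1140696 i \sqrt{2} \approx 1.3202 \cdot 10^{9} - 1.6132 \cdot 10^{6} i$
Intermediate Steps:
$U{\left(f \right)} = \sqrt{24 + 4 f}$ ($U{\left(f \right)} = \sqrt{4 f + 24} = \sqrt{24 + 4 f}$)
$\left(r - 44801\right) \left(-20833 + U{\left(-168 \right)}\right) = \left(-18571 - 44801\right) \left(-20833 + 2 \sqrt{6 - 168}\right) = - 63372 \left(-20833 + 2 \sqrt{-162}\right) = - 63372 \left(-20833 + 2 \cdot 9 i \sqrt{2}\right) = - 63372 \left(-20833 + 18 i \sqrt{2}\right) = 1320228876 - 1140696 i \sqrt{2}$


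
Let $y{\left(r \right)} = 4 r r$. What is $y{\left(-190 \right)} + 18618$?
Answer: $163018$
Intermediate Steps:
$y{\left(r \right)} = 4 r^{2}$
$y{\left(-190 \right)} + 18618 = 4 \left(-190\right)^{2} + 18618 = 4 \cdot 36100 + 18618 = 144400 + 18618 = 163018$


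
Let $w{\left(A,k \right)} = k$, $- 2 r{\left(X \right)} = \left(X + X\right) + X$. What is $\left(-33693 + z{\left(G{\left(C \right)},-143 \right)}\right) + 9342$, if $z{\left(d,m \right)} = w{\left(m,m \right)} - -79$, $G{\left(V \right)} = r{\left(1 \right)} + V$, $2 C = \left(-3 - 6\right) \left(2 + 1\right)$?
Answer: $-24415$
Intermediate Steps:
$r{\left(X \right)} = - \frac{3 X}{2}$ ($r{\left(X \right)} = - \frac{\left(X + X\right) + X}{2} = - \frac{2 X + X}{2} = - \frac{3 X}{2}$)
$C = - \frac{27}{2}$ ($C = \frac{\left(-3 - 6\right) \left(2 + 1\right)}{2} = \frac{\left(-9\right) 3}{2} = \frac{1}{2} \left(-27\right) = - \frac{27}{2} \approx -13.5$)
$G{\left(V \right)} = - \frac{3}{2} + V$ ($G{\left(V \right)} = \left(- \frac{3}{2}\right) 1 + V = - \frac{3}{2} + V$)
$z{\left(d,m \right)} = 79 + m$ ($z{\left(d,m \right)} = m - -79 = m + 79 = 79 + m$)
$\left(-33693 + z{\left(G{\left(C \right)},-143 \right)}\right) + 9342 = \left(-33693 + \left(79 - 143\right)\right) + 9342 = \left(-33693 - 64\right) + 9342 = -33757 + 9342 = -24415$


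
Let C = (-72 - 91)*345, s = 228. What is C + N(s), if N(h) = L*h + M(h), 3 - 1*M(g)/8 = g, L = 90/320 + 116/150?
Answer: -11558911/200 ≈ -57795.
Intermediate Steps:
L = 2531/2400 (L = 90*(1/320) + 116*(1/150) = 9/32 + 58/75 = 2531/2400 ≈ 1.0546)
M(g) = 24 - 8*g
N(h) = 24 - 16669*h/2400 (N(h) = 2531*h/2400 + (24 - 8*h) = 24 - 16669*h/2400)
C = -56235 (C = -163*345 = -56235)
C + N(s) = -56235 + (24 - 16669/2400*228) = -56235 + (24 - 316711/200) = -56235 - 311911/200 = -11558911/200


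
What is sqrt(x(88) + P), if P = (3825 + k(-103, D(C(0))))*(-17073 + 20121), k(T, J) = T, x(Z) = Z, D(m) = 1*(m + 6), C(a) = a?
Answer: 2*sqrt(2836186) ≈ 3368.2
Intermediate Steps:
D(m) = 6 + m (D(m) = 1*(6 + m) = 6 + m)
P = 11344656 (P = (3825 - 103)*(-17073 + 20121) = 3722*3048 = 11344656)
sqrt(x(88) + P) = sqrt(88 + 11344656) = sqrt(11344744) = 2*sqrt(2836186)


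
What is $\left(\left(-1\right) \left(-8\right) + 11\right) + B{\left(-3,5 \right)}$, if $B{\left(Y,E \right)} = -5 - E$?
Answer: $9$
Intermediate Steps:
$\left(\left(-1\right) \left(-8\right) + 11\right) + B{\left(-3,5 \right)} = \left(\left(-1\right) \left(-8\right) + 11\right) - 10 = \left(8 + 11\right) - 10 = 19 - 10 = 9$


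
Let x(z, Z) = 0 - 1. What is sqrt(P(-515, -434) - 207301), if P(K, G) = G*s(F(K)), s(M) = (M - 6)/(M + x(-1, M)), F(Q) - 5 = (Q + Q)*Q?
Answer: 4*I*sqrt(913324586840970)/265227 ≈ 455.78*I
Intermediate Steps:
x(z, Z) = -1
F(Q) = 5 + 2*Q**2 (F(Q) = 5 + (Q + Q)*Q = 5 + (2*Q)*Q = 5 + 2*Q**2)
s(M) = (-6 + M)/(-1 + M) (s(M) = (M - 6)/(M - 1) = (-6 + M)/(-1 + M))
P(K, G) = G*(-1 + 2*K**2)/(4 + 2*K**2) (P(K, G) = G*((-6 + (5 + 2*K**2))/(-1 + (5 + 2*K**2))) = G*((-1 + 2*K**2)/(4 + 2*K**2)) = G*(-1 + 2*K**2)/(4 + 2*K**2))
sqrt(P(-515, -434) - 207301) = sqrt((1/2)*(-434)*(-1 + 2*(-515)**2)/(2 + (-515)**2) - 207301) = sqrt((1/2)*(-434)*(-1 + 2*265225)/(2 + 265225) - 207301) = sqrt((1/2)*(-434)*(-1 + 530450)/265227 - 207301) = sqrt((1/2)*(-434)*(1/265227)*530449 - 207301) = sqrt(-115107433/265227 - 207301) = sqrt(-55096929760/265227) = 4*I*sqrt(913324586840970)/265227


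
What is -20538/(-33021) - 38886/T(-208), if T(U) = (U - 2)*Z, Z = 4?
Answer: 24098269/513660 ≈ 46.915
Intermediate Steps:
T(U) = -8 + 4*U (T(U) = (U - 2)*4 = (-2 + U)*4 = -8 + 4*U)
-20538/(-33021) - 38886/T(-208) = -20538/(-33021) - 38886/(-8 + 4*(-208)) = -20538*(-1/33021) - 38886/(-8 - 832) = 2282/3669 - 38886/(-840) = 2282/3669 - 38886*(-1/840) = 2282/3669 + 6481/140 = 24098269/513660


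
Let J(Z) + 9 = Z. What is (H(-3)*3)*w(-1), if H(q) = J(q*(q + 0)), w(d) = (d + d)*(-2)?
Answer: 0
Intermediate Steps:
w(d) = -4*d (w(d) = (2*d)*(-2) = -4*d)
J(Z) = -9 + Z
H(q) = -9 + q**2 (H(q) = -9 + q*(q + 0) = -9 + q*q = -9 + q**2)
(H(-3)*3)*w(-1) = ((-9 + (-3)**2)*3)*(-4*(-1)) = ((-9 + 9)*3)*4 = (0*3)*4 = 0*4 = 0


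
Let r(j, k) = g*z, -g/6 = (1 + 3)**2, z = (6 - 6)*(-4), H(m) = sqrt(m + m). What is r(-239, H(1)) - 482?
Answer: -482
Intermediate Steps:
H(m) = sqrt(2)*sqrt(m) (H(m) = sqrt(2*m) = sqrt(2)*sqrt(m))
z = 0 (z = 0*(-4) = 0)
g = -96 (g = -6*(1 + 3)**2 = -6*4**2 = -6*16 = -96)
r(j, k) = 0 (r(j, k) = -96*0 = 0)
r(-239, H(1)) - 482 = 0 - 482 = -482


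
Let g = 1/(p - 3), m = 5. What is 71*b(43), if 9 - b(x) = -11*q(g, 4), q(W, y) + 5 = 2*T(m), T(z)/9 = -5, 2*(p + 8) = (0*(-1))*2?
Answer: -73556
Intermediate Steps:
p = -8 (p = -8 + ((0*(-1))*2)/2 = -8 + (0*2)/2 = -8 + (½)*0 = -8 + 0 = -8)
T(z) = -45 (T(z) = 9*(-5) = -45)
g = -1/11 (g = 1/(-8 - 3) = 1/(-11) = -1/11 ≈ -0.090909)
q(W, y) = -95 (q(W, y) = -5 + 2*(-45) = -5 - 90 = -95)
b(x) = -1036 (b(x) = 9 - (-11)*(-95) = 9 - 1*1045 = 9 - 1045 = -1036)
71*b(43) = 71*(-1036) = -73556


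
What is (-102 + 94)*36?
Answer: -288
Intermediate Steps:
(-102 + 94)*36 = -8*36 = -288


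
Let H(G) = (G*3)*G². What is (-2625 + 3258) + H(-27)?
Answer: -58416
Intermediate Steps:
H(G) = 3*G³ (H(G) = (3*G)*G² = 3*G³)
(-2625 + 3258) + H(-27) = (-2625 + 3258) + 3*(-27)³ = 633 + 3*(-19683) = 633 - 59049 = -58416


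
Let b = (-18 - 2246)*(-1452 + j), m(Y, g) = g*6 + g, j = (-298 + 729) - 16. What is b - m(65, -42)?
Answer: 2348062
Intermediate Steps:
j = 415 (j = 431 - 16 = 415)
m(Y, g) = 7*g (m(Y, g) = 6*g + g = 7*g)
b = 2347768 (b = (-18 - 2246)*(-1452 + 415) = -2264*(-1037) = 2347768)
b - m(65, -42) = 2347768 - 7*(-42) = 2347768 - 1*(-294) = 2347768 + 294 = 2348062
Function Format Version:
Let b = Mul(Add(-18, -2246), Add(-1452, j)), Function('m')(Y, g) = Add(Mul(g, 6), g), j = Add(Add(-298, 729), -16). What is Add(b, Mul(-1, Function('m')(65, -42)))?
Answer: 2348062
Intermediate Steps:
j = 415 (j = Add(431, -16) = 415)
Function('m')(Y, g) = Mul(7, g) (Function('m')(Y, g) = Add(Mul(6, g), g) = Mul(7, g))
b = 2347768 (b = Mul(Add(-18, -2246), Add(-1452, 415)) = Mul(-2264, -1037) = 2347768)
Add(b, Mul(-1, Function('m')(65, -42))) = Add(2347768, Mul(-1, Mul(7, -42))) = Add(2347768, Mul(-1, -294)) = Add(2347768, 294) = 2348062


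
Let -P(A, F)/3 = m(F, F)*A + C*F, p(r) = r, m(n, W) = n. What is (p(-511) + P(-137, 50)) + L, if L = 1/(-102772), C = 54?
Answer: 1226994907/102772 ≈ 11939.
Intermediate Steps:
P(A, F) = -162*F - 3*A*F (P(A, F) = -3*(F*A + 54*F) = -3*(A*F + 54*F) = -3*(54*F + A*F) = -162*F - 3*A*F)
L = -1/102772 ≈ -9.7303e-6
(p(-511) + P(-137, 50)) + L = (-511 + 3*50*(-54 - 1*(-137))) - 1/102772 = (-511 + 3*50*(-54 + 137)) - 1/102772 = (-511 + 3*50*83) - 1/102772 = (-511 + 12450) - 1/102772 = 11939 - 1/102772 = 1226994907/102772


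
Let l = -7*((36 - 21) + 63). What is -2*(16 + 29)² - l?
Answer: -3504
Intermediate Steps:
l = -546 (l = -7*(15 + 63) = -7*78 = -546)
-2*(16 + 29)² - l = -2*(16 + 29)² - 1*(-546) = -2*45² + 546 = -2*2025 + 546 = -4050 + 546 = -3504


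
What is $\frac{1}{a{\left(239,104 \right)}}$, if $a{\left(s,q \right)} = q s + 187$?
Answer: $\frac{1}{25043} \approx 3.9931 \cdot 10^{-5}$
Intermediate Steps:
$a{\left(s,q \right)} = 187 + q s$
$\frac{1}{a{\left(239,104 \right)}} = \frac{1}{187 + 104 \cdot 239} = \frac{1}{187 + 24856} = \frac{1}{25043}$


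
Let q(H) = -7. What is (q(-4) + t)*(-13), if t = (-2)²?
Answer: 39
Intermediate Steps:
t = 4
(q(-4) + t)*(-13) = (-7 + 4)*(-13) = -3*(-13) = 39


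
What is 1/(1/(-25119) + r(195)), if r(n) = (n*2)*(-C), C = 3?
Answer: -25119/29389231 ≈ -0.00085470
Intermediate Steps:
r(n) = -6*n (r(n) = (n*2)*(-1*3) = (2*n)*(-3) = -6*n)
1/(1/(-25119) + r(195)) = 1/(1/(-25119) - 6*195) = 1/(-1/25119 - 1170) = 1/(-29389231/25119) = -25119/29389231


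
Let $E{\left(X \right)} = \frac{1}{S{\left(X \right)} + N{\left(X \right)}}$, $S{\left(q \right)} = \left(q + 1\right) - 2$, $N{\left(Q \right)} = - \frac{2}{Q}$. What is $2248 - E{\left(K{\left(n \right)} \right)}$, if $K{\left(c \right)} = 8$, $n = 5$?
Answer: $\frac{60692}{27} \approx 2247.9$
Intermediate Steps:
$S{\left(q \right)} = -1 + q$ ($S{\left(q \right)} = \left(1 + q\right) - 2 = -1 + q$)
$E{\left(X \right)} = \frac{1}{-1 + X - \frac{2}{X}}$ ($E{\left(X \right)} = \frac{1}{\left(-1 + X\right) - \frac{2}{X}} = \frac{1}{-1 + X - \frac{2}{X}}$)
$2248 - E{\left(K{\left(n \right)} \right)} = 2248 - \frac{8}{-2 + 8^{2} - 8} = 2248 - \frac{8}{-2 + 64 - 8} = 2248 - \frac{8}{54} = 2248 - 8 \cdot \frac{1}{54} = 2248 - \frac{4}{27} = \frac{60692}{27}$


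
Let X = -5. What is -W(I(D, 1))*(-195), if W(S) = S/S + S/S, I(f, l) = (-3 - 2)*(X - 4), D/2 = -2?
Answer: 390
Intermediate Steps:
D = -4 (D = 2*(-2) = -4)
I(f, l) = 45 (I(f, l) = (-3 - 2)*(-5 - 4) = -5*(-9) = 45)
W(S) = 2 (W(S) = 1 + 1 = 2)
-W(I(D, 1))*(-195) = -2*(-195) = -1*(-390) = 390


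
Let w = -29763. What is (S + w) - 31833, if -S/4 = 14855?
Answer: -121016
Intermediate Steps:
S = -59420 (S = -4*14855 = -59420)
(S + w) - 31833 = (-59420 - 29763) - 31833 = -89183 - 31833 = -121016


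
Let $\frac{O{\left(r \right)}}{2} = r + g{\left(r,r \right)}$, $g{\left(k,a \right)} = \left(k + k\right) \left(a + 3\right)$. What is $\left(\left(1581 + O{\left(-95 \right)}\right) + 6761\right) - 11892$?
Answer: $31220$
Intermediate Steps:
$g{\left(k,a \right)} = 2 k \left(3 + a\right)$
$O{\left(r \right)} = 2 r + 4 r \left(3 + r\right)$ ($O{\left(r \right)} = 2 \left(r + 2 r \left(3 + r\right)\right) = 2 r + 4 r \left(3 + r\right)$)
$\left(\left(1581 + O{\left(-95 \right)}\right) + 6761\right) - 11892 = \left(\left(1581 + 2 \left(-95\right) \left(7 + 2 \left(-95\right)\right)\right) + 6761\right) - 11892 = \left(\left(1581 + 2 \left(-95\right) \left(7 - 190\right)\right) + 6761\right) - 11892 = \left(\left(1581 + 2 \left(-95\right) \left(-183\right)\right) + 6761\right) - 11892 = \left(\left(1581 + 34770\right) + 6761\right) - 11892 = \left(36351 + 6761\right) - 11892 = 43112 - 11892 = 31220$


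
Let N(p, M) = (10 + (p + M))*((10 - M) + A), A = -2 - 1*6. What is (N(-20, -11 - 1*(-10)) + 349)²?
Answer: 99856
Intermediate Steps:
A = -8 (A = -2 - 6 = -8)
N(p, M) = (2 - M)*(10 + M + p) (N(p, M) = (10 + (p + M))*((10 - M) - 8) = (10 + (M + p))*(2 - M) = (10 + M + p)*(2 - M) = (2 - M)*(10 + M + p))
(N(-20, -11 - 1*(-10)) + 349)² = ((20 - (-11 - 1*(-10))² - 8*(-11 - 1*(-10)) + 2*(-20) - 1*(-11 - 1*(-10))*(-20)) + 349)² = ((20 - (-11 + 10)² - 8*(-11 + 10) - 40 - 1*(-11 + 10)*(-20)) + 349)² = ((20 - 1*(-1)² - 8*(-1) - 40 - 1*(-1)*(-20)) + 349)² = ((20 - 1*1 + 8 - 40 - 20) + 349)² = ((20 - 1 + 8 - 40 - 20) + 349)² = (-33 + 349)² = 316² = 99856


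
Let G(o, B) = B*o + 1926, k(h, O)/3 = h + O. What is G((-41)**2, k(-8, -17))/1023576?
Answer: -41383/341192 ≈ -0.12129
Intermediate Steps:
k(h, O) = 3*O + 3*h (k(h, O) = 3*(h + O) = 3*(O + h) = 3*O + 3*h)
G(o, B) = 1926 + B*o
G((-41)**2, k(-8, -17))/1023576 = (1926 + (3*(-17) + 3*(-8))*(-41)**2)/1023576 = (1926 + (-51 - 24)*1681)*(1/1023576) = (1926 - 75*1681)*(1/1023576) = (1926 - 126075)*(1/1023576) = -124149*1/1023576 = -41383/341192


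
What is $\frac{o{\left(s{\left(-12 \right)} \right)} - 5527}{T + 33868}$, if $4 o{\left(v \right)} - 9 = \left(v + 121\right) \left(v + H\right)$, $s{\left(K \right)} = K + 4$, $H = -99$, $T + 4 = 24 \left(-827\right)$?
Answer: $- \frac{17095}{28032} \approx -0.60984$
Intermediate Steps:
$T = -19852$ ($T = -4 + 24 \left(-827\right) = -4 - 19848 = -19852$)
$s{\left(K \right)} = 4 + K$
$o{\left(v \right)} = \frac{9}{4} + \frac{\left(-99 + v\right) \left(121 + v\right)}{4}$ ($o{\left(v \right)} = \frac{9}{4} + \frac{\left(v + 121\right) \left(v - 99\right)}{4} = \frac{9}{4} + \frac{\left(121 + v\right) \left(-99 + v\right)}{4} = \frac{9}{4} + \frac{\left(-99 + v\right) \left(121 + v\right)}{4}$)
$\frac{o{\left(s{\left(-12 \right)} \right)} - 5527}{T + 33868} = \frac{\left(- \frac{5985}{2} + \frac{\left(4 - 12\right)^{2}}{4} + \frac{11 \left(4 - 12\right)}{2}\right) - 5527}{-19852 + 33868} = \frac{\left(- \frac{5985}{2} + \frac{\left(-8\right)^{2}}{4} + \frac{11}{2} \left(-8\right)\right) - 5527}{14016} = \left(\left(- \frac{5985}{2} + \frac{1}{4} \cdot 64 - 44\right) - 5527\right) \frac{1}{14016} = \left(\left(- \frac{5985}{2} + 16 - 44\right) - 5527\right) \frac{1}{14016} = \left(- \frac{6041}{2} - 5527\right) \frac{1}{14016} = \left(- \frac{17095}{2}\right) \frac{1}{14016} = - \frac{17095}{28032}$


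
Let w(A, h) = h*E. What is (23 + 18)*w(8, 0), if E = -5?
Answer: 0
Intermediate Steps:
w(A, h) = -5*h (w(A, h) = h*(-5) = -5*h)
(23 + 18)*w(8, 0) = (23 + 18)*(-5*0) = 41*0 = 0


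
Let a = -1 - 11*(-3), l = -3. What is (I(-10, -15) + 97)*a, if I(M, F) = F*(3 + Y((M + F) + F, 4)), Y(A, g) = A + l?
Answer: 22304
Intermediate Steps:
Y(A, g) = -3 + A (Y(A, g) = A - 3 = -3 + A)
I(M, F) = F*(M + 2*F) (I(M, F) = F*(3 + (-3 + ((M + F) + F))) = F*(3 + (-3 + ((F + M) + F))) = F*(3 + (-3 + (M + 2*F))) = F*(3 + (-3 + M + 2*F)) = F*(M + 2*F))
a = 32 (a = -1 + 33 = 32)
(I(-10, -15) + 97)*a = (-15*(-10 + 2*(-15)) + 97)*32 = (-15*(-10 - 30) + 97)*32 = (-15*(-40) + 97)*32 = (600 + 97)*32 = 697*32 = 22304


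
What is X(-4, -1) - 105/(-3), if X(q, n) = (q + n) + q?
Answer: 26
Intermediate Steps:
X(q, n) = n + 2*q (X(q, n) = (n + q) + q = n + 2*q)
X(-4, -1) - 105/(-3) = (-1 + 2*(-4)) - 105/(-3) = (-1 - 8) - 105*(-1)/3 = -9 - 15*(-7/3) = -9 + 35 = 26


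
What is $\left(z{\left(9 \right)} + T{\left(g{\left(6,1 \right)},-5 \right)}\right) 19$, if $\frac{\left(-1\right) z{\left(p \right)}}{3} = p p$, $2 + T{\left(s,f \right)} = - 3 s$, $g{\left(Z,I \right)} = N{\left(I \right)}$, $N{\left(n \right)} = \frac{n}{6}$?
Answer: $- \frac{9329}{2} \approx -4664.5$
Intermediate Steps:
$N{\left(n \right)} = \frac{n}{6}$ ($N{\left(n \right)} = n \frac{1}{6} = \frac{n}{6}$)
$g{\left(Z,I \right)} = \frac{I}{6}$
$T{\left(s,f \right)} = -2 - 3 s$
$z{\left(p \right)} = - 3 p^{2}$ ($z{\left(p \right)} = - 3 p p = - 3 p^{2}$)
$\left(z{\left(9 \right)} + T{\left(g{\left(6,1 \right)},-5 \right)}\right) 19 = \left(- 3 \cdot 9^{2} - \left(2 + 3 \cdot \frac{1}{6} \cdot 1\right)\right) 19 = \left(\left(-3\right) 81 - \frac{5}{2}\right) 19 = \left(-243 - \frac{5}{2}\right) 19 = \left(- \frac{491}{2}\right) 19 = - \frac{9329}{2}$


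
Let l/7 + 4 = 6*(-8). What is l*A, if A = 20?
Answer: -7280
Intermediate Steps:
l = -364 (l = -28 + 7*(6*(-8)) = -28 + 7*(-48) = -28 - 336 = -364)
l*A = -364*20 = -7280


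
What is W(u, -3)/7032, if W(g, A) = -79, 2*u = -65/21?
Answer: -79/7032 ≈ -0.011234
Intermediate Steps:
u = -65/42 (u = (-65/21)/2 = (-65*1/21)/2 = (1/2)*(-65/21) = -65/42 ≈ -1.5476)
W(u, -3)/7032 = -79/7032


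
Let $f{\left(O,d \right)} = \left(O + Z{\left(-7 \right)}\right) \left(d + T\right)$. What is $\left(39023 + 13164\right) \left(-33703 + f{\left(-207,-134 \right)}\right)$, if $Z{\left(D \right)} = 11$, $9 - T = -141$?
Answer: $-1922516893$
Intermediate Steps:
$T = 150$ ($T = 9 - -141 = 9 + 141 = 150$)
$f{\left(O,d \right)} = \left(11 + O\right) \left(150 + d\right)$ ($f{\left(O,d \right)} = \left(O + 11\right) \left(d + 150\right) = \left(11 + O\right) \left(150 + d\right)$)
$\left(39023 + 13164\right) \left(-33703 + f{\left(-207,-134 \right)}\right) = \left(39023 + 13164\right) \left(-33703 + \left(1650 + 11 \left(-134\right) + 150 \left(-207\right) - -27738\right)\right) = 52187 \left(-33703 + \left(1650 - 1474 - 31050 + 27738\right)\right) = 52187 \left(-33703 - 3136\right) = 52187 \left(-36839\right) = -1922516893$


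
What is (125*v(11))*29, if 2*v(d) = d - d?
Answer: 0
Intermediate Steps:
v(d) = 0 (v(d) = (d - d)/2 = (½)*0 = 0)
(125*v(11))*29 = (125*0)*29 = 0*29 = 0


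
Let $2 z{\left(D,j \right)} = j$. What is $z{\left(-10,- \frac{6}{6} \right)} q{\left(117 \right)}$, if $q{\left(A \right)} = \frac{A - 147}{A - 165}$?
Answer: $- \frac{5}{16} \approx -0.3125$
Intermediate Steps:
$q{\left(A \right)} = \frac{-147 + A}{-165 + A}$
$z{\left(D,j \right)} = \frac{j}{2}$
$z{\left(-10,- \frac{6}{6} \right)} q{\left(117 \right)} = \frac{\left(-6\right) \frac{1}{6}}{2} \frac{-147 + 117}{-165 + 117} = \frac{\left(-6\right) \frac{1}{6}}{2} \frac{1}{-48} \left(-30\right) = \frac{1}{2} \left(-1\right) \left(\left(- \frac{1}{48}\right) \left(-30\right)\right) = \left(- \frac{1}{2}\right) \frac{5}{8} = - \frac{5}{16}$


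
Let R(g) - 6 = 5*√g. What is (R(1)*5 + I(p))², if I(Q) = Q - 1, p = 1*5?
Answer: 3481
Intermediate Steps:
R(g) = 6 + 5*√g
p = 5
I(Q) = -1 + Q
(R(1)*5 + I(p))² = ((6 + 5*√1)*5 + (-1 + 5))² = ((6 + 5*1)*5 + 4)² = ((6 + 5)*5 + 4)² = (11*5 + 4)² = (55 + 4)² = 59² = 3481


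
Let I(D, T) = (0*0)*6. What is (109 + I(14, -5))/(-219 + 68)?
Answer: -109/151 ≈ -0.72185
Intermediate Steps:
I(D, T) = 0 (I(D, T) = 0*6 = 0)
(109 + I(14, -5))/(-219 + 68) = (109 + 0)/(-219 + 68) = 109/(-151) = 109*(-1/151) = -109/151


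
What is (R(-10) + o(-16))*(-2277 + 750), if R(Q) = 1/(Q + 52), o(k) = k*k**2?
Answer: 87563779/14 ≈ 6.2546e+6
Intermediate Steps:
o(k) = k**3
R(Q) = 1/(52 + Q)
(R(-10) + o(-16))*(-2277 + 750) = (1/(52 - 10) + (-16)**3)*(-2277 + 750) = (1/42 - 4096)*(-1527) = -172031/42*(-1527) = 87563779/14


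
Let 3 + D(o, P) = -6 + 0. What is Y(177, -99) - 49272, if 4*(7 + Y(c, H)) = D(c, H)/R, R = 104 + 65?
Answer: -33312613/676 ≈ -49279.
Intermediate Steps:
D(o, P) = -9 (D(o, P) = -3 + (-6 + 0) = -3 - 6 = -9)
R = 169
Y(c, H) = -4741/676 (Y(c, H) = -7 + (-9/169)/4 = -7 + (-9*1/169)/4 = -7 + (¼)*(-9/169) = -7 - 9/676 = -4741/676)
Y(177, -99) - 49272 = -4741/676 - 49272 = -33312613/676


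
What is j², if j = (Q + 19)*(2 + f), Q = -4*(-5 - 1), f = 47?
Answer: 4439449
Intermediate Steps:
Q = 24 (Q = -4*(-6) = 24)
j = 2107 (j = (24 + 19)*(2 + 47) = 43*49 = 2107)
j² = 2107² = 4439449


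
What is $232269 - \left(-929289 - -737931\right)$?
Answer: $423627$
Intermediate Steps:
$232269 - \left(-929289 - -737931\right) = 232269 - \left(-929289 + 737931\right) = 232269 - -191358 = 232269 + 191358 = 423627$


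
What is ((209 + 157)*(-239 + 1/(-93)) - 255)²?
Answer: 7396882317841/961 ≈ 7.6971e+9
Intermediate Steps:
((209 + 157)*(-239 + 1/(-93)) - 255)² = (366*(-239 - 1/93) - 255)² = (366*(-22228/93) - 255)² = (-2711816/31 - 255)² = (-2719721/31)² = 7396882317841/961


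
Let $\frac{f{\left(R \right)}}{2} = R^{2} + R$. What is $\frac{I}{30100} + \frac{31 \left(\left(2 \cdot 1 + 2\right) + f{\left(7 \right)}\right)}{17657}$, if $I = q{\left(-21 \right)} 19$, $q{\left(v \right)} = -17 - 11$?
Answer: $\frac{3530217}{18981275} \approx 0.18598$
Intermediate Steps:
$q{\left(v \right)} = -28$ ($q{\left(v \right)} = -17 - 11 = -28$)
$I = -532$ ($I = \left(-28\right) 19 = -532$)
$f{\left(R \right)} = 2 R + 2 R^{2}$ ($f{\left(R \right)} = 2 \left(R^{2} + R\right) = 2 \left(R + R^{2}\right) = 2 R + 2 R^{2}$)
$\frac{I}{30100} + \frac{31 \left(\left(2 \cdot 1 + 2\right) + f{\left(7 \right)}\right)}{17657} = - \frac{532}{30100} + \frac{31 \left(\left(2 \cdot 1 + 2\right) + 2 \cdot 7 \left(1 + 7\right)\right)}{17657} = \left(-532\right) \frac{1}{30100} + 31 \left(\left(2 + 2\right) + 2 \cdot 7 \cdot 8\right) \frac{1}{17657} = - \frac{19}{1075} + 31 \left(4 + 112\right) \frac{1}{17657} = - \frac{19}{1075} + 31 \cdot 116 \cdot \frac{1}{17657} = - \frac{19}{1075} + 3596 \cdot \frac{1}{17657} = - \frac{19}{1075} + \frac{3596}{17657} = \frac{3530217}{18981275}$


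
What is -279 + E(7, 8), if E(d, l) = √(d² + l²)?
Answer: -279 + √113 ≈ -268.37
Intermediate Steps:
-279 + E(7, 8) = -279 + √(7² + 8²) = -279 + √(49 + 64) = -279 + √113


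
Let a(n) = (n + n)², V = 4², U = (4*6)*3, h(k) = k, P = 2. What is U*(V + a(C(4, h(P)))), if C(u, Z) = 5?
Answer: 8352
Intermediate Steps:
U = 72 (U = 24*3 = 72)
V = 16
a(n) = 4*n² (a(n) = (2*n)² = 4*n²)
U*(V + a(C(4, h(P)))) = 72*(16 + 4*5²) = 72*(16 + 4*25) = 72*(16 + 100) = 72*116 = 8352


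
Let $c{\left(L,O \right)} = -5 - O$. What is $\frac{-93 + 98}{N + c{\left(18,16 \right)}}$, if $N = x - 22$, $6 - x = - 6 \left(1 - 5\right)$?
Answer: $- \frac{5}{61} \approx -0.081967$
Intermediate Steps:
$x = -18$ ($x = 6 - - 6 \left(1 - 5\right) = 6 - \left(-6\right) \left(-4\right) = 6 - 24 = -18$)
$N = -40$ ($N = -18 - 22 = -40$)
$\frac{-93 + 98}{N + c{\left(18,16 \right)}} = \frac{-93 + 98}{-40 - 21} = \frac{5}{-40 - 21} = \frac{5}{-61} = 5 \left(- \frac{1}{61}\right) = - \frac{5}{61}$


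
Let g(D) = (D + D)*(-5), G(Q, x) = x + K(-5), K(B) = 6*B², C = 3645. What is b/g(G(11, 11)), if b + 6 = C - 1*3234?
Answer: -81/322 ≈ -0.25155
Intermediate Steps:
G(Q, x) = 150 + x (G(Q, x) = x + 6*(-5)² = x + 6*25 = x + 150 = 150 + x)
g(D) = -10*D (g(D) = (2*D)*(-5) = -10*D)
b = 405 (b = -6 + (3645 - 1*3234) = -6 + (3645 - 3234) = -6 + 411 = 405)
b/g(G(11, 11)) = 405/((-10*(150 + 11))) = 405/((-10*161)) = 405/(-1610) = 405*(-1/1610) = -81/322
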